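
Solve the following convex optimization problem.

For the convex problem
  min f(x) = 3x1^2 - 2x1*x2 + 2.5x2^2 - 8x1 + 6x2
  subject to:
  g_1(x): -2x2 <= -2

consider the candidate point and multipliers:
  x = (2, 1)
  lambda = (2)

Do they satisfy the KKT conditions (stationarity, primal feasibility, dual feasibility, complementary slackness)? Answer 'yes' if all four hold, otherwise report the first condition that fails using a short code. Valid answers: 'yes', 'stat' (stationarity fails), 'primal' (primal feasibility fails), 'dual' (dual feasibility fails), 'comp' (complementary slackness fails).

Gradient of f: grad f(x) = Q x + c = (2, 7)
Constraint values g_i(x) = a_i^T x - b_i:
  g_1((2, 1)) = 0
Stationarity residual: grad f(x) + sum_i lambda_i a_i = (2, 3)
  -> stationarity FAILS
Primal feasibility (all g_i <= 0): OK
Dual feasibility (all lambda_i >= 0): OK
Complementary slackness (lambda_i * g_i(x) = 0 for all i): OK

Verdict: the first failing condition is stationarity -> stat.

stat


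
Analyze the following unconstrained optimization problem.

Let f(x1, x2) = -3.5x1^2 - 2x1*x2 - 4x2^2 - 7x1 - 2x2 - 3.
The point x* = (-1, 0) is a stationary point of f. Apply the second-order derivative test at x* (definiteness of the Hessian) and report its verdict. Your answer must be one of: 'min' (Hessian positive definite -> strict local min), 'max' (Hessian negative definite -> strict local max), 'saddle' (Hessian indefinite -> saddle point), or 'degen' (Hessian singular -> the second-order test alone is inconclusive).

Compute the Hessian H = grad^2 f:
  H = [[-7, -2], [-2, -8]]
Verify stationarity: grad f(x*) = H x* + g = (0, 0).
Eigenvalues of H: -9.5616, -5.4384.
Both eigenvalues < 0, so H is negative definite -> x* is a strict local max.

max


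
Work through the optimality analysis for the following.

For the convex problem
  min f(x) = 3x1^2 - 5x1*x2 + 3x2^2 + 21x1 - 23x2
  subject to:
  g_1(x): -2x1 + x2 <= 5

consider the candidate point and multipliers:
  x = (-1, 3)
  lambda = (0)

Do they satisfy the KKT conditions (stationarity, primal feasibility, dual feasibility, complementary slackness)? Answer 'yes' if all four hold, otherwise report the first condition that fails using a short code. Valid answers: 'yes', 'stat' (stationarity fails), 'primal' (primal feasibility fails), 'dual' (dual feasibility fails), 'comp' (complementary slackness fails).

Gradient of f: grad f(x) = Q x + c = (0, 0)
Constraint values g_i(x) = a_i^T x - b_i:
  g_1((-1, 3)) = 0
Stationarity residual: grad f(x) + sum_i lambda_i a_i = (0, 0)
  -> stationarity OK
Primal feasibility (all g_i <= 0): OK
Dual feasibility (all lambda_i >= 0): OK
Complementary slackness (lambda_i * g_i(x) = 0 for all i): OK

Verdict: yes, KKT holds.

yes


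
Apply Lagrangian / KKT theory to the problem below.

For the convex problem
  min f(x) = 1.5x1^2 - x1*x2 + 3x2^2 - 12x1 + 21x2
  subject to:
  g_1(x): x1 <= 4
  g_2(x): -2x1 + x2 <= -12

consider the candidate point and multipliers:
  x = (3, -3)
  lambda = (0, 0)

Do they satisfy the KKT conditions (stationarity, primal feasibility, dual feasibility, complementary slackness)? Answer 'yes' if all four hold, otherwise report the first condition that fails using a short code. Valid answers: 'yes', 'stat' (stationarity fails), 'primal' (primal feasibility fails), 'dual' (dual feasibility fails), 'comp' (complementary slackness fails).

Gradient of f: grad f(x) = Q x + c = (0, 0)
Constraint values g_i(x) = a_i^T x - b_i:
  g_1((3, -3)) = -1
  g_2((3, -3)) = 3
Stationarity residual: grad f(x) + sum_i lambda_i a_i = (0, 0)
  -> stationarity OK
Primal feasibility (all g_i <= 0): FAILS
Dual feasibility (all lambda_i >= 0): OK
Complementary slackness (lambda_i * g_i(x) = 0 for all i): OK

Verdict: the first failing condition is primal_feasibility -> primal.

primal


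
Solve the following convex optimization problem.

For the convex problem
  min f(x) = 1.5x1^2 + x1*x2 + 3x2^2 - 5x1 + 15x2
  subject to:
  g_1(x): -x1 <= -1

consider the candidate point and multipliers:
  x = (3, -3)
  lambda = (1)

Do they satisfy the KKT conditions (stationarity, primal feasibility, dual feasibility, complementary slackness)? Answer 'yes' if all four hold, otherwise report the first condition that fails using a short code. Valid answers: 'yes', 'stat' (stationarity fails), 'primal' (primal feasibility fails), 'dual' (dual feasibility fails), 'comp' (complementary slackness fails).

Gradient of f: grad f(x) = Q x + c = (1, 0)
Constraint values g_i(x) = a_i^T x - b_i:
  g_1((3, -3)) = -2
Stationarity residual: grad f(x) + sum_i lambda_i a_i = (0, 0)
  -> stationarity OK
Primal feasibility (all g_i <= 0): OK
Dual feasibility (all lambda_i >= 0): OK
Complementary slackness (lambda_i * g_i(x) = 0 for all i): FAILS

Verdict: the first failing condition is complementary_slackness -> comp.

comp


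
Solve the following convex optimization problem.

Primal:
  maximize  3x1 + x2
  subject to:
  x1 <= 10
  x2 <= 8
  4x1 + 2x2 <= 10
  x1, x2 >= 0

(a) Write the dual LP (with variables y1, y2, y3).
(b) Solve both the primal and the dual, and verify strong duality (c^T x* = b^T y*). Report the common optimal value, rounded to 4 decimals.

The standard primal-dual pair for 'max c^T x s.t. A x <= b, x >= 0' is:
  Dual:  min b^T y  s.t.  A^T y >= c,  y >= 0.

So the dual LP is:
  minimize  10y1 + 8y2 + 10y3
  subject to:
    y1 + 4y3 >= 3
    y2 + 2y3 >= 1
    y1, y2, y3 >= 0

Solving the primal: x* = (2.5, 0).
  primal value c^T x* = 7.5.
Solving the dual: y* = (0, 0, 0.75).
  dual value b^T y* = 7.5.
Strong duality: c^T x* = b^T y*. Confirmed.

7.5


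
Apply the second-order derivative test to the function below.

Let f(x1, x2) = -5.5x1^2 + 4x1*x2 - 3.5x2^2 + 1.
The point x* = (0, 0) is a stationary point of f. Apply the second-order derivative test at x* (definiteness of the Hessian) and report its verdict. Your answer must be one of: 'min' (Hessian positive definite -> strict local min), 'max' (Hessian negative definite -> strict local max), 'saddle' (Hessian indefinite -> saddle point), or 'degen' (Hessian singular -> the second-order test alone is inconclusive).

Compute the Hessian H = grad^2 f:
  H = [[-11, 4], [4, -7]]
Verify stationarity: grad f(x*) = H x* + g = (0, 0).
Eigenvalues of H: -13.4721, -4.5279.
Both eigenvalues < 0, so H is negative definite -> x* is a strict local max.

max


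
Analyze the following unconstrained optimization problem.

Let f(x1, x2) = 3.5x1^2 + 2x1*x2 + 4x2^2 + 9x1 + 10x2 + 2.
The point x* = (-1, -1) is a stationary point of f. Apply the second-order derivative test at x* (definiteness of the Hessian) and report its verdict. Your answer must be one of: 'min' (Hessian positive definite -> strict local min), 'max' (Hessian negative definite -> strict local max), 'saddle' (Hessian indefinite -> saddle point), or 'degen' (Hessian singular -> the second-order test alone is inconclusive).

Compute the Hessian H = grad^2 f:
  H = [[7, 2], [2, 8]]
Verify stationarity: grad f(x*) = H x* + g = (0, 0).
Eigenvalues of H: 5.4384, 9.5616.
Both eigenvalues > 0, so H is positive definite -> x* is a strict local min.

min


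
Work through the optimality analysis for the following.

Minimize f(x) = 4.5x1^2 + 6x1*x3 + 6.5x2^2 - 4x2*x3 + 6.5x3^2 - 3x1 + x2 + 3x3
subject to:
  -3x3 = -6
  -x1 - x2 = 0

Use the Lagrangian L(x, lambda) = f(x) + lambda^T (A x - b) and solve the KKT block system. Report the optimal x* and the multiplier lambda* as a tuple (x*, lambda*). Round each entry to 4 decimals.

Form the Lagrangian:
  L(x, lambda) = (1/2) x^T Q x + c^T x + lambda^T (A x - b)
Stationarity (grad_x L = 0): Q x + c + A^T lambda = 0.
Primal feasibility: A x = b.

This gives the KKT block system:
  [ Q   A^T ] [ x     ]   [-c ]
  [ A    0  ] [ lambda ] = [ b ]

Solving the linear system:
  x*      = (-0.7273, 0.7273, 2)
  lambda* = (7.2424, 2.4545)
  f(x*)   = 26.1818

x* = (-0.7273, 0.7273, 2), lambda* = (7.2424, 2.4545)


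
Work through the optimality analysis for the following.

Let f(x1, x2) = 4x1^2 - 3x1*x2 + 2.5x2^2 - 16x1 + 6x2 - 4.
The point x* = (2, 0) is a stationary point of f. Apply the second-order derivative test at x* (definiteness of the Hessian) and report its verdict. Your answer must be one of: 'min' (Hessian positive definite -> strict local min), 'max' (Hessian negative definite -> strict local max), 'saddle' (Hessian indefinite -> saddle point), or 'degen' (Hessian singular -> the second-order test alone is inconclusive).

Compute the Hessian H = grad^2 f:
  H = [[8, -3], [-3, 5]]
Verify stationarity: grad f(x*) = H x* + g = (0, 0).
Eigenvalues of H: 3.1459, 9.8541.
Both eigenvalues > 0, so H is positive definite -> x* is a strict local min.

min


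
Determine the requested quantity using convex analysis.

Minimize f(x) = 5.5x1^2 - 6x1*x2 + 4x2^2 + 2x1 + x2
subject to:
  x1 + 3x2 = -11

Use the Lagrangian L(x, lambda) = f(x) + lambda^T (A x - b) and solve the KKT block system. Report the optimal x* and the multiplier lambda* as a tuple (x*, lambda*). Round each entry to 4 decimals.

Form the Lagrangian:
  L(x, lambda) = (1/2) x^T Q x + c^T x + lambda^T (A x - b)
Stationarity (grad_x L = 0): Q x + c + A^T lambda = 0.
Primal feasibility: A x = b.

This gives the KKT block system:
  [ Q   A^T ] [ x     ]   [-c ]
  [ A    0  ] [ lambda ] = [ b ]

Solving the linear system:
  x*      = (-2.1049, -2.965)
  lambda* = (3.3636)
  f(x*)   = 14.9126

x* = (-2.1049, -2.965), lambda* = (3.3636)


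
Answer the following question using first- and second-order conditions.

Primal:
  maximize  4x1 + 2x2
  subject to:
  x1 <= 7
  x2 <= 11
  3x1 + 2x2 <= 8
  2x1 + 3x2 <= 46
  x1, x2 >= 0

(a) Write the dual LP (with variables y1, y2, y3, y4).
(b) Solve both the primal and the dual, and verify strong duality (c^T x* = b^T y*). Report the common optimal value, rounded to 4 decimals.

The standard primal-dual pair for 'max c^T x s.t. A x <= b, x >= 0' is:
  Dual:  min b^T y  s.t.  A^T y >= c,  y >= 0.

So the dual LP is:
  minimize  7y1 + 11y2 + 8y3 + 46y4
  subject to:
    y1 + 3y3 + 2y4 >= 4
    y2 + 2y3 + 3y4 >= 2
    y1, y2, y3, y4 >= 0

Solving the primal: x* = (2.6667, 0).
  primal value c^T x* = 10.6667.
Solving the dual: y* = (0, 0, 1.3333, 0).
  dual value b^T y* = 10.6667.
Strong duality: c^T x* = b^T y*. Confirmed.

10.6667


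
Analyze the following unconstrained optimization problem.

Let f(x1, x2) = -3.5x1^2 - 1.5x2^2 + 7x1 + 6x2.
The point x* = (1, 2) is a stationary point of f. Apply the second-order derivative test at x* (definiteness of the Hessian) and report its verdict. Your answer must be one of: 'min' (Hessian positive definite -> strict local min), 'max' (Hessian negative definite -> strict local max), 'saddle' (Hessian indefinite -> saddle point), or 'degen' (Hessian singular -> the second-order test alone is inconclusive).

Compute the Hessian H = grad^2 f:
  H = [[-7, 0], [0, -3]]
Verify stationarity: grad f(x*) = H x* + g = (0, 0).
Eigenvalues of H: -7, -3.
Both eigenvalues < 0, so H is negative definite -> x* is a strict local max.

max


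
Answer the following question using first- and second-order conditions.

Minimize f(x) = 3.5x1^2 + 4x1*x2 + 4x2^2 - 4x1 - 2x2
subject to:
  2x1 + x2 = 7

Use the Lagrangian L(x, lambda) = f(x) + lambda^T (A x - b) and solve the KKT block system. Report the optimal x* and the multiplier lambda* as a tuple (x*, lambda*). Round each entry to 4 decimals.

Form the Lagrangian:
  L(x, lambda) = (1/2) x^T Q x + c^T x + lambda^T (A x - b)
Stationarity (grad_x L = 0): Q x + c + A^T lambda = 0.
Primal feasibility: A x = b.

This gives the KKT block system:
  [ Q   A^T ] [ x     ]   [-c ]
  [ A    0  ] [ lambda ] = [ b ]

Solving the linear system:
  x*      = (3.6522, -0.3043)
  lambda* = (-10.1739)
  f(x*)   = 28.6087

x* = (3.6522, -0.3043), lambda* = (-10.1739)


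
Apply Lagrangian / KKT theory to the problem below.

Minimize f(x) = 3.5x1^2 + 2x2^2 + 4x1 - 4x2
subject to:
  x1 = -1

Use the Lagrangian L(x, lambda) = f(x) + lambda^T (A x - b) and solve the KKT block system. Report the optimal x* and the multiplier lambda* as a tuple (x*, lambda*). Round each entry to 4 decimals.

Form the Lagrangian:
  L(x, lambda) = (1/2) x^T Q x + c^T x + lambda^T (A x - b)
Stationarity (grad_x L = 0): Q x + c + A^T lambda = 0.
Primal feasibility: A x = b.

This gives the KKT block system:
  [ Q   A^T ] [ x     ]   [-c ]
  [ A    0  ] [ lambda ] = [ b ]

Solving the linear system:
  x*      = (-1, 1)
  lambda* = (3)
  f(x*)   = -2.5

x* = (-1, 1), lambda* = (3)


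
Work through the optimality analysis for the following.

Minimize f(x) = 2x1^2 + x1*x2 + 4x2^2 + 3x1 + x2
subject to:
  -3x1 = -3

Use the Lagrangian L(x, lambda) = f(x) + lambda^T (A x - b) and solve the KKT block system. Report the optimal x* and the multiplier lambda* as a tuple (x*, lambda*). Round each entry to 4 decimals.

Form the Lagrangian:
  L(x, lambda) = (1/2) x^T Q x + c^T x + lambda^T (A x - b)
Stationarity (grad_x L = 0): Q x + c + A^T lambda = 0.
Primal feasibility: A x = b.

This gives the KKT block system:
  [ Q   A^T ] [ x     ]   [-c ]
  [ A    0  ] [ lambda ] = [ b ]

Solving the linear system:
  x*      = (1, -0.25)
  lambda* = (2.25)
  f(x*)   = 4.75

x* = (1, -0.25), lambda* = (2.25)


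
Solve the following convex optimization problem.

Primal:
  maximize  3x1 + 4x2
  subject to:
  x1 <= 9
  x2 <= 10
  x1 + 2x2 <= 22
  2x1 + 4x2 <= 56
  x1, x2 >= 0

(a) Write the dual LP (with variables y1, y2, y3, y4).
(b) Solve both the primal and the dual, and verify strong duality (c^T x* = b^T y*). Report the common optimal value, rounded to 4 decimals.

The standard primal-dual pair for 'max c^T x s.t. A x <= b, x >= 0' is:
  Dual:  min b^T y  s.t.  A^T y >= c,  y >= 0.

So the dual LP is:
  minimize  9y1 + 10y2 + 22y3 + 56y4
  subject to:
    y1 + y3 + 2y4 >= 3
    y2 + 2y3 + 4y4 >= 4
    y1, y2, y3, y4 >= 0

Solving the primal: x* = (9, 6.5).
  primal value c^T x* = 53.
Solving the dual: y* = (1, 0, 2, 0).
  dual value b^T y* = 53.
Strong duality: c^T x* = b^T y*. Confirmed.

53


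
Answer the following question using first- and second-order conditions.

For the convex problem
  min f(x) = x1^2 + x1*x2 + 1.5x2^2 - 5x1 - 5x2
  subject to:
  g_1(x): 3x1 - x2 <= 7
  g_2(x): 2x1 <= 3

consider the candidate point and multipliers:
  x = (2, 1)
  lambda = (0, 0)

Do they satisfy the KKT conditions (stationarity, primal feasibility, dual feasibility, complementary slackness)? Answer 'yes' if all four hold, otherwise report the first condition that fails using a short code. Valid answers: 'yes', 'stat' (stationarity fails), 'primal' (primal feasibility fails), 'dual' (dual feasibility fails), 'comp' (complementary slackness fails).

Gradient of f: grad f(x) = Q x + c = (0, 0)
Constraint values g_i(x) = a_i^T x - b_i:
  g_1((2, 1)) = -2
  g_2((2, 1)) = 1
Stationarity residual: grad f(x) + sum_i lambda_i a_i = (0, 0)
  -> stationarity OK
Primal feasibility (all g_i <= 0): FAILS
Dual feasibility (all lambda_i >= 0): OK
Complementary slackness (lambda_i * g_i(x) = 0 for all i): OK

Verdict: the first failing condition is primal_feasibility -> primal.

primal


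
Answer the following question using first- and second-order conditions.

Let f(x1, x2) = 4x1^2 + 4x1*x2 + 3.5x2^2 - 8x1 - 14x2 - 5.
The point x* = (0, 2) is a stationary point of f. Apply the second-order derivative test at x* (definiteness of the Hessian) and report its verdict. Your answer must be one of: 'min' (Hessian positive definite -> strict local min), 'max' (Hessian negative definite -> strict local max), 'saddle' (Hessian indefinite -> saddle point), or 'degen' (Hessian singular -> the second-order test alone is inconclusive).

Compute the Hessian H = grad^2 f:
  H = [[8, 4], [4, 7]]
Verify stationarity: grad f(x*) = H x* + g = (0, 0).
Eigenvalues of H: 3.4689, 11.5311.
Both eigenvalues > 0, so H is positive definite -> x* is a strict local min.

min


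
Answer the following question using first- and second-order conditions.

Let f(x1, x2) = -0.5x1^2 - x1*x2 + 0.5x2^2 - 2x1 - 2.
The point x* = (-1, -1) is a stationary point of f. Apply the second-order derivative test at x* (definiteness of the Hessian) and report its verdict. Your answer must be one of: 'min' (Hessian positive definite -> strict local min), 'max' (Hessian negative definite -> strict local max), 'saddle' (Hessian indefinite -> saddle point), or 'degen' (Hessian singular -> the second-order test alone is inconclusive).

Compute the Hessian H = grad^2 f:
  H = [[-1, -1], [-1, 1]]
Verify stationarity: grad f(x*) = H x* + g = (0, 0).
Eigenvalues of H: -1.4142, 1.4142.
Eigenvalues have mixed signs, so H is indefinite -> x* is a saddle point.

saddle


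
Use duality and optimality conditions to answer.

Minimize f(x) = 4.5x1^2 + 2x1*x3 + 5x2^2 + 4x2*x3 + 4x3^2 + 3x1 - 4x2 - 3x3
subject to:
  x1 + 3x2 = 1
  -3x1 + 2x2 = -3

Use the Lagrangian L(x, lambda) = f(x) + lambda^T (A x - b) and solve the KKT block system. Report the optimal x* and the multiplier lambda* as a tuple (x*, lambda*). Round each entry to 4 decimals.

Form the Lagrangian:
  L(x, lambda) = (1/2) x^T Q x + c^T x + lambda^T (A x - b)
Stationarity (grad_x L = 0): Q x + c + A^T lambda = 0.
Primal feasibility: A x = b.

This gives the KKT block system:
  [ Q   A^T ] [ x     ]   [-c ]
  [ A    0  ] [ lambda ] = [ b ]

Solving the linear system:
  x*      = (1, 0, 0.125)
  lambda* = (-1.2727, 3.6591)
  f(x*)   = 7.4375

x* = (1, 0, 0.125), lambda* = (-1.2727, 3.6591)


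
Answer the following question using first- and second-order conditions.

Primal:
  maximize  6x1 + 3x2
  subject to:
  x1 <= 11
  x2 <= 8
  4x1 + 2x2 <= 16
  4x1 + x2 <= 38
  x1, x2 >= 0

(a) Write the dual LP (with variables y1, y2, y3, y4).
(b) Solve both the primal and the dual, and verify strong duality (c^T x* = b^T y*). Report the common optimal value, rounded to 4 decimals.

The standard primal-dual pair for 'max c^T x s.t. A x <= b, x >= 0' is:
  Dual:  min b^T y  s.t.  A^T y >= c,  y >= 0.

So the dual LP is:
  minimize  11y1 + 8y2 + 16y3 + 38y4
  subject to:
    y1 + 4y3 + 4y4 >= 6
    y2 + 2y3 + y4 >= 3
    y1, y2, y3, y4 >= 0

Solving the primal: x* = (4, 0).
  primal value c^T x* = 24.
Solving the dual: y* = (0, 0, 1.5, 0).
  dual value b^T y* = 24.
Strong duality: c^T x* = b^T y*. Confirmed.

24


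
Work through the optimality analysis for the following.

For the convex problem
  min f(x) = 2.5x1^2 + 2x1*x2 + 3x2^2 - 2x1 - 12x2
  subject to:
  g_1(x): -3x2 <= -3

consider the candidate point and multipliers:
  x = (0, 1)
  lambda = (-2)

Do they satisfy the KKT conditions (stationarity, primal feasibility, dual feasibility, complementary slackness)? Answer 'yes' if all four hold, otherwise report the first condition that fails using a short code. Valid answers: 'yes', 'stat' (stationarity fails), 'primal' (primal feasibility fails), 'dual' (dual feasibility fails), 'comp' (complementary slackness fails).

Gradient of f: grad f(x) = Q x + c = (0, -6)
Constraint values g_i(x) = a_i^T x - b_i:
  g_1((0, 1)) = 0
Stationarity residual: grad f(x) + sum_i lambda_i a_i = (0, 0)
  -> stationarity OK
Primal feasibility (all g_i <= 0): OK
Dual feasibility (all lambda_i >= 0): FAILS
Complementary slackness (lambda_i * g_i(x) = 0 for all i): OK

Verdict: the first failing condition is dual_feasibility -> dual.

dual


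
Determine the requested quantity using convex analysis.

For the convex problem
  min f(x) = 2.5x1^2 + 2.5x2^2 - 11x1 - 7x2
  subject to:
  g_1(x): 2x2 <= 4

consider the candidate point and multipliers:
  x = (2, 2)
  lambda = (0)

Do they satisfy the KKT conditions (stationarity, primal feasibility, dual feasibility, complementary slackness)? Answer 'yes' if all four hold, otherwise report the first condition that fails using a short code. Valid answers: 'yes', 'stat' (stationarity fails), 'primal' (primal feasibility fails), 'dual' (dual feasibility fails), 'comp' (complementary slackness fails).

Gradient of f: grad f(x) = Q x + c = (-1, 3)
Constraint values g_i(x) = a_i^T x - b_i:
  g_1((2, 2)) = 0
Stationarity residual: grad f(x) + sum_i lambda_i a_i = (-1, 3)
  -> stationarity FAILS
Primal feasibility (all g_i <= 0): OK
Dual feasibility (all lambda_i >= 0): OK
Complementary slackness (lambda_i * g_i(x) = 0 for all i): OK

Verdict: the first failing condition is stationarity -> stat.

stat


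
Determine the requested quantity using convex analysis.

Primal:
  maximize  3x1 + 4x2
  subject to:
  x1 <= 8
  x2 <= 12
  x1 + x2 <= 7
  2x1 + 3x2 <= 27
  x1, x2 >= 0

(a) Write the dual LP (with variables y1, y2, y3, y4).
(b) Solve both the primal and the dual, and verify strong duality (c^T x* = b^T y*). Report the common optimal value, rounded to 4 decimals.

The standard primal-dual pair for 'max c^T x s.t. A x <= b, x >= 0' is:
  Dual:  min b^T y  s.t.  A^T y >= c,  y >= 0.

So the dual LP is:
  minimize  8y1 + 12y2 + 7y3 + 27y4
  subject to:
    y1 + y3 + 2y4 >= 3
    y2 + y3 + 3y4 >= 4
    y1, y2, y3, y4 >= 0

Solving the primal: x* = (0, 7).
  primal value c^T x* = 28.
Solving the dual: y* = (0, 0, 4, 0).
  dual value b^T y* = 28.
Strong duality: c^T x* = b^T y*. Confirmed.

28


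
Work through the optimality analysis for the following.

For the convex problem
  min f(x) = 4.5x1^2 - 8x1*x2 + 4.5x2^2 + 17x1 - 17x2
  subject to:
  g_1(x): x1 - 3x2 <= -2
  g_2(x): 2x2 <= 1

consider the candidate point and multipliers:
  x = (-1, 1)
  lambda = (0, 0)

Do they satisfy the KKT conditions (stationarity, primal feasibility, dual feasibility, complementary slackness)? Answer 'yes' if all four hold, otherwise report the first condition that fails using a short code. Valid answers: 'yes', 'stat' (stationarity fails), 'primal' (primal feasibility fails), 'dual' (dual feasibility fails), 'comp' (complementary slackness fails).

Gradient of f: grad f(x) = Q x + c = (0, 0)
Constraint values g_i(x) = a_i^T x - b_i:
  g_1((-1, 1)) = -2
  g_2((-1, 1)) = 1
Stationarity residual: grad f(x) + sum_i lambda_i a_i = (0, 0)
  -> stationarity OK
Primal feasibility (all g_i <= 0): FAILS
Dual feasibility (all lambda_i >= 0): OK
Complementary slackness (lambda_i * g_i(x) = 0 for all i): OK

Verdict: the first failing condition is primal_feasibility -> primal.

primal


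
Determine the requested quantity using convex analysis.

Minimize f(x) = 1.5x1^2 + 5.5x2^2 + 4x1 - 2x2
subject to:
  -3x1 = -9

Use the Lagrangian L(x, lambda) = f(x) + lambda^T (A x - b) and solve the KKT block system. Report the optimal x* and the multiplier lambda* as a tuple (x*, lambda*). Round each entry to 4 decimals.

Form the Lagrangian:
  L(x, lambda) = (1/2) x^T Q x + c^T x + lambda^T (A x - b)
Stationarity (grad_x L = 0): Q x + c + A^T lambda = 0.
Primal feasibility: A x = b.

This gives the KKT block system:
  [ Q   A^T ] [ x     ]   [-c ]
  [ A    0  ] [ lambda ] = [ b ]

Solving the linear system:
  x*      = (3, 0.1818)
  lambda* = (4.3333)
  f(x*)   = 25.3182

x* = (3, 0.1818), lambda* = (4.3333)


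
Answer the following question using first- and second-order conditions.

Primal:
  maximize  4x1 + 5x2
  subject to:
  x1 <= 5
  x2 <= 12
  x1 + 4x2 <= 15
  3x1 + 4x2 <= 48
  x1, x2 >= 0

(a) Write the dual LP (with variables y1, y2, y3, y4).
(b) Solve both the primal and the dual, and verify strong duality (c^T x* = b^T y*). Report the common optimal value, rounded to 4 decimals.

The standard primal-dual pair for 'max c^T x s.t. A x <= b, x >= 0' is:
  Dual:  min b^T y  s.t.  A^T y >= c,  y >= 0.

So the dual LP is:
  minimize  5y1 + 12y2 + 15y3 + 48y4
  subject to:
    y1 + y3 + 3y4 >= 4
    y2 + 4y3 + 4y4 >= 5
    y1, y2, y3, y4 >= 0

Solving the primal: x* = (5, 2.5).
  primal value c^T x* = 32.5.
Solving the dual: y* = (2.75, 0, 1.25, 0).
  dual value b^T y* = 32.5.
Strong duality: c^T x* = b^T y*. Confirmed.

32.5


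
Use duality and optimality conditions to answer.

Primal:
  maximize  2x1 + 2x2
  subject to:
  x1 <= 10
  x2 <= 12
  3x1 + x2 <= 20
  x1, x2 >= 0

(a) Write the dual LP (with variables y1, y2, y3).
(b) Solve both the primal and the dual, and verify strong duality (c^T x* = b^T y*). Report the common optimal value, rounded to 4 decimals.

The standard primal-dual pair for 'max c^T x s.t. A x <= b, x >= 0' is:
  Dual:  min b^T y  s.t.  A^T y >= c,  y >= 0.

So the dual LP is:
  minimize  10y1 + 12y2 + 20y3
  subject to:
    y1 + 3y3 >= 2
    y2 + y3 >= 2
    y1, y2, y3 >= 0

Solving the primal: x* = (2.6667, 12).
  primal value c^T x* = 29.3333.
Solving the dual: y* = (0, 1.3333, 0.6667).
  dual value b^T y* = 29.3333.
Strong duality: c^T x* = b^T y*. Confirmed.

29.3333


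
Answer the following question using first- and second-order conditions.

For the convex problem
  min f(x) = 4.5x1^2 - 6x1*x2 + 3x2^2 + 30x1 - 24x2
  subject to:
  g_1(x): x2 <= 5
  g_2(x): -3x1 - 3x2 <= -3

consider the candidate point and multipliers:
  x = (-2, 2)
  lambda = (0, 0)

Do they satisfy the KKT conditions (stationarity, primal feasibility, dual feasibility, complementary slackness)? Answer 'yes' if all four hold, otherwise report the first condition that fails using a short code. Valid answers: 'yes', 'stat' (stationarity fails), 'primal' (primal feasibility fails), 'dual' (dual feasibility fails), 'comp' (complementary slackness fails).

Gradient of f: grad f(x) = Q x + c = (0, 0)
Constraint values g_i(x) = a_i^T x - b_i:
  g_1((-2, 2)) = -3
  g_2((-2, 2)) = 3
Stationarity residual: grad f(x) + sum_i lambda_i a_i = (0, 0)
  -> stationarity OK
Primal feasibility (all g_i <= 0): FAILS
Dual feasibility (all lambda_i >= 0): OK
Complementary slackness (lambda_i * g_i(x) = 0 for all i): OK

Verdict: the first failing condition is primal_feasibility -> primal.

primal


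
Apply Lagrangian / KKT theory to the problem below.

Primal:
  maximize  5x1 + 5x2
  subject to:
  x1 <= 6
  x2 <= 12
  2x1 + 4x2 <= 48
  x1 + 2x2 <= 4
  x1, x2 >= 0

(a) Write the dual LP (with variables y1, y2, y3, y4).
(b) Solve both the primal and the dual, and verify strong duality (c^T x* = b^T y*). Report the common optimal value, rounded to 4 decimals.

The standard primal-dual pair for 'max c^T x s.t. A x <= b, x >= 0' is:
  Dual:  min b^T y  s.t.  A^T y >= c,  y >= 0.

So the dual LP is:
  minimize  6y1 + 12y2 + 48y3 + 4y4
  subject to:
    y1 + 2y3 + y4 >= 5
    y2 + 4y3 + 2y4 >= 5
    y1, y2, y3, y4 >= 0

Solving the primal: x* = (4, 0).
  primal value c^T x* = 20.
Solving the dual: y* = (0, 0, 0, 5).
  dual value b^T y* = 20.
Strong duality: c^T x* = b^T y*. Confirmed.

20


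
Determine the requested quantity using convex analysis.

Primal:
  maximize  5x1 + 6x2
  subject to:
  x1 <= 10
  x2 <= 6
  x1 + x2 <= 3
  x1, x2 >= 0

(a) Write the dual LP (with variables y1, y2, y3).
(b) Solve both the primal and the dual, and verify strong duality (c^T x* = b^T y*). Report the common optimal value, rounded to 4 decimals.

The standard primal-dual pair for 'max c^T x s.t. A x <= b, x >= 0' is:
  Dual:  min b^T y  s.t.  A^T y >= c,  y >= 0.

So the dual LP is:
  minimize  10y1 + 6y2 + 3y3
  subject to:
    y1 + y3 >= 5
    y2 + y3 >= 6
    y1, y2, y3 >= 0

Solving the primal: x* = (0, 3).
  primal value c^T x* = 18.
Solving the dual: y* = (0, 0, 6).
  dual value b^T y* = 18.
Strong duality: c^T x* = b^T y*. Confirmed.

18


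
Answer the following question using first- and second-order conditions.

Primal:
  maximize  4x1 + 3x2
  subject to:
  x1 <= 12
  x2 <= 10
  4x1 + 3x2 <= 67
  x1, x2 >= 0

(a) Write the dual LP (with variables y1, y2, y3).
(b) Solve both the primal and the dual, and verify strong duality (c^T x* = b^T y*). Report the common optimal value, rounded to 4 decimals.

The standard primal-dual pair for 'max c^T x s.t. A x <= b, x >= 0' is:
  Dual:  min b^T y  s.t.  A^T y >= c,  y >= 0.

So the dual LP is:
  minimize  12y1 + 10y2 + 67y3
  subject to:
    y1 + 4y3 >= 4
    y2 + 3y3 >= 3
    y1, y2, y3 >= 0

Solving the primal: x* = (9.25, 10).
  primal value c^T x* = 67.
Solving the dual: y* = (0, 0, 1).
  dual value b^T y* = 67.
Strong duality: c^T x* = b^T y*. Confirmed.

67


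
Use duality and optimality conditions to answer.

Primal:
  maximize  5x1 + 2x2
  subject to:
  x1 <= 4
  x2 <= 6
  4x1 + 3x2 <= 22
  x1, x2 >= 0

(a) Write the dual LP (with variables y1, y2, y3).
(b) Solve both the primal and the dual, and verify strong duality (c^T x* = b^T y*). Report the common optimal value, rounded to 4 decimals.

The standard primal-dual pair for 'max c^T x s.t. A x <= b, x >= 0' is:
  Dual:  min b^T y  s.t.  A^T y >= c,  y >= 0.

So the dual LP is:
  minimize  4y1 + 6y2 + 22y3
  subject to:
    y1 + 4y3 >= 5
    y2 + 3y3 >= 2
    y1, y2, y3 >= 0

Solving the primal: x* = (4, 2).
  primal value c^T x* = 24.
Solving the dual: y* = (2.3333, 0, 0.6667).
  dual value b^T y* = 24.
Strong duality: c^T x* = b^T y*. Confirmed.

24


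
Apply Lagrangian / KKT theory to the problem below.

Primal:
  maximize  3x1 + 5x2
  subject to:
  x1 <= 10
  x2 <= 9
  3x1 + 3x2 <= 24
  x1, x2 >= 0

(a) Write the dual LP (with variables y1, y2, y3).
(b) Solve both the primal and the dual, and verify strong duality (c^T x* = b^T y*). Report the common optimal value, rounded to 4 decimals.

The standard primal-dual pair for 'max c^T x s.t. A x <= b, x >= 0' is:
  Dual:  min b^T y  s.t.  A^T y >= c,  y >= 0.

So the dual LP is:
  minimize  10y1 + 9y2 + 24y3
  subject to:
    y1 + 3y3 >= 3
    y2 + 3y3 >= 5
    y1, y2, y3 >= 0

Solving the primal: x* = (0, 8).
  primal value c^T x* = 40.
Solving the dual: y* = (0, 0, 1.6667).
  dual value b^T y* = 40.
Strong duality: c^T x* = b^T y*. Confirmed.

40


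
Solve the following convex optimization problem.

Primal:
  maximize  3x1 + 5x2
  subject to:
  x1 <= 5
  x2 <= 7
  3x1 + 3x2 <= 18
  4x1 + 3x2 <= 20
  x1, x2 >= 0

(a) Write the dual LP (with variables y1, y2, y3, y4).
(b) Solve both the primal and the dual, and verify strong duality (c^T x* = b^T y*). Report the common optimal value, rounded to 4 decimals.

The standard primal-dual pair for 'max c^T x s.t. A x <= b, x >= 0' is:
  Dual:  min b^T y  s.t.  A^T y >= c,  y >= 0.

So the dual LP is:
  minimize  5y1 + 7y2 + 18y3 + 20y4
  subject to:
    y1 + 3y3 + 4y4 >= 3
    y2 + 3y3 + 3y4 >= 5
    y1, y2, y3, y4 >= 0

Solving the primal: x* = (0, 6).
  primal value c^T x* = 30.
Solving the dual: y* = (0, 0, 1.6667, 0).
  dual value b^T y* = 30.
Strong duality: c^T x* = b^T y*. Confirmed.

30


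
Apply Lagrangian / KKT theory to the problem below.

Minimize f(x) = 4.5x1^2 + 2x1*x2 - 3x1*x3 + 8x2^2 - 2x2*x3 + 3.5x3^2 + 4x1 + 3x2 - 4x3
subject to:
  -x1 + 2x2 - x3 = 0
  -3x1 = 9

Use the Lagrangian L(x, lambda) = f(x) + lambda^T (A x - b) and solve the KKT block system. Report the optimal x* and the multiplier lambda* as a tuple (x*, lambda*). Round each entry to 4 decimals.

Form the Lagrangian:
  L(x, lambda) = (1/2) x^T Q x + c^T x + lambda^T (A x - b)
Stationarity (grad_x L = 0): Q x + c + A^T lambda = 0.
Primal feasibility: A x = b.

This gives the KKT block system:
  [ Q   A^T ] [ x     ]   [-c ]
  [ A    0  ] [ lambda ] = [ b ]

Solving the linear system:
  x*      = (-3, -1.1944, 0.6111)
  lambda* = (11.6667, -12.963)
  f(x*)   = 49.3194

x* = (-3, -1.1944, 0.6111), lambda* = (11.6667, -12.963)


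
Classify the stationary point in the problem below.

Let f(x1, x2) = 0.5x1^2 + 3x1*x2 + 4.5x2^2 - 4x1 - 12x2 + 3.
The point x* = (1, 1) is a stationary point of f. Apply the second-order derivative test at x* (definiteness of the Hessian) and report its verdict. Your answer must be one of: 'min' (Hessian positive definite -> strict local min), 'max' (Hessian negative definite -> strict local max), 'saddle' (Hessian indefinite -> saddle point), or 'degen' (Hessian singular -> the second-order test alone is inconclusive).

Compute the Hessian H = grad^2 f:
  H = [[1, 3], [3, 9]]
Verify stationarity: grad f(x*) = H x* + g = (0, 0).
Eigenvalues of H: 0, 10.
H has a zero eigenvalue (singular; positive semidefinite but not definite), so H is neither positive definite, negative definite, nor indefinite. The second-order test alone is inconclusive -> degen.
(Indeed, f is constant along the null direction of H through x*, so x* is not a strict local extremum.)

degen


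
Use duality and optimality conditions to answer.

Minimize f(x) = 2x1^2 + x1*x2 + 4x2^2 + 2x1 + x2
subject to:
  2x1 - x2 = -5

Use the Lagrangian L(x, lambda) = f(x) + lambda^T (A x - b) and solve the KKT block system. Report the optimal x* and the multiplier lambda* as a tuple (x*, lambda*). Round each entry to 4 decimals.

Form the Lagrangian:
  L(x, lambda) = (1/2) x^T Q x + c^T x + lambda^T (A x - b)
Stationarity (grad_x L = 0): Q x + c + A^T lambda = 0.
Primal feasibility: A x = b.

This gives the KKT block system:
  [ Q   A^T ] [ x     ]   [-c ]
  [ A    0  ] [ lambda ] = [ b ]

Solving the linear system:
  x*      = (-2.225, 0.55)
  lambda* = (3.175)
  f(x*)   = 5.9875

x* = (-2.225, 0.55), lambda* = (3.175)


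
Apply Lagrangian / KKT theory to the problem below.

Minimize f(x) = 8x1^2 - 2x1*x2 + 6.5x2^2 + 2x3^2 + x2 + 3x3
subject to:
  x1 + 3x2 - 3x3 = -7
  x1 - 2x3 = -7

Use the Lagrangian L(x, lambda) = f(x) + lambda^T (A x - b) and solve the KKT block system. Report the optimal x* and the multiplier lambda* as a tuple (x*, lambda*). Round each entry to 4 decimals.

Form the Lagrangian:
  L(x, lambda) = (1/2) x^T Q x + c^T x + lambda^T (A x - b)
Stationarity (grad_x L = 0): Q x + c + A^T lambda = 0.
Primal feasibility: A x = b.

This gives the KKT block system:
  [ Q   A^T ] [ x     ]   [-c ]
  [ A    0  ] [ lambda ] = [ b ]

Solving the linear system:
  x*      = (-0.5308, 1.0782, 3.2346)
  lambda* = (-5.3594, 16.0083)
  f(x*)   = 42.6622

x* = (-0.5308, 1.0782, 3.2346), lambda* = (-5.3594, 16.0083)


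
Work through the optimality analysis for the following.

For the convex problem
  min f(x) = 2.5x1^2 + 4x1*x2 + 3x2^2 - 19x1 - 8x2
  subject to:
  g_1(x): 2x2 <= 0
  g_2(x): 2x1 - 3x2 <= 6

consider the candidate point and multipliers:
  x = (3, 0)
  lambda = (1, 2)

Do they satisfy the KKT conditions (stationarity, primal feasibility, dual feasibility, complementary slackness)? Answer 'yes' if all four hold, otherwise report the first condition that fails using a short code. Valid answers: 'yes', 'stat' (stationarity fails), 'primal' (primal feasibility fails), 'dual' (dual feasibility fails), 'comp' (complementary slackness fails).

Gradient of f: grad f(x) = Q x + c = (-4, 4)
Constraint values g_i(x) = a_i^T x - b_i:
  g_1((3, 0)) = 0
  g_2((3, 0)) = 0
Stationarity residual: grad f(x) + sum_i lambda_i a_i = (0, 0)
  -> stationarity OK
Primal feasibility (all g_i <= 0): OK
Dual feasibility (all lambda_i >= 0): OK
Complementary slackness (lambda_i * g_i(x) = 0 for all i): OK

Verdict: yes, KKT holds.

yes


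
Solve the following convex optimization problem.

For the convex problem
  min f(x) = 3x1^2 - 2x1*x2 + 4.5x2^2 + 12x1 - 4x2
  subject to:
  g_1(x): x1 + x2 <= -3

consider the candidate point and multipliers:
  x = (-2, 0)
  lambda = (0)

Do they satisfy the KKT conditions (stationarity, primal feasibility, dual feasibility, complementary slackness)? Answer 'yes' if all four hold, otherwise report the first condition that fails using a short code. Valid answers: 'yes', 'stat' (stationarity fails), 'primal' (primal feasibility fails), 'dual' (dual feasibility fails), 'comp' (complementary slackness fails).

Gradient of f: grad f(x) = Q x + c = (0, 0)
Constraint values g_i(x) = a_i^T x - b_i:
  g_1((-2, 0)) = 1
Stationarity residual: grad f(x) + sum_i lambda_i a_i = (0, 0)
  -> stationarity OK
Primal feasibility (all g_i <= 0): FAILS
Dual feasibility (all lambda_i >= 0): OK
Complementary slackness (lambda_i * g_i(x) = 0 for all i): OK

Verdict: the first failing condition is primal_feasibility -> primal.

primal


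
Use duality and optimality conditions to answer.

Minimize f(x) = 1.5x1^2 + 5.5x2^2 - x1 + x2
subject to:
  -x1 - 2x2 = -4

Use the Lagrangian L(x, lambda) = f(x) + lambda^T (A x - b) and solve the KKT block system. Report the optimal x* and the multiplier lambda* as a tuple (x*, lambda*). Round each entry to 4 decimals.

Form the Lagrangian:
  L(x, lambda) = (1/2) x^T Q x + c^T x + lambda^T (A x - b)
Stationarity (grad_x L = 0): Q x + c + A^T lambda = 0.
Primal feasibility: A x = b.

This gives the KKT block system:
  [ Q   A^T ] [ x     ]   [-c ]
  [ A    0  ] [ lambda ] = [ b ]

Solving the linear system:
  x*      = (2.1739, 0.913)
  lambda* = (5.5217)
  f(x*)   = 10.413

x* = (2.1739, 0.913), lambda* = (5.5217)


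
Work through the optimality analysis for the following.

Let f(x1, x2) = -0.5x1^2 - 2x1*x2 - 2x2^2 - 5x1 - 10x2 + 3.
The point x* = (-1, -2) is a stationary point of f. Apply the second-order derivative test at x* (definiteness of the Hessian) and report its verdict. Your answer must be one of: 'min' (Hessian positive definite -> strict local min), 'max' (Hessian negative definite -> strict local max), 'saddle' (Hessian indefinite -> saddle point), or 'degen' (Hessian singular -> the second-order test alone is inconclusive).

Compute the Hessian H = grad^2 f:
  H = [[-1, -2], [-2, -4]]
Verify stationarity: grad f(x*) = H x* + g = (0, 0).
Eigenvalues of H: -5, 0.
H has a zero eigenvalue (singular; negative semidefinite but not definite), so H is neither positive definite, negative definite, nor indefinite. The second-order test alone is inconclusive -> degen.
(Indeed, f is constant along the null direction of H through x*, so x* is not a strict local extremum.)

degen


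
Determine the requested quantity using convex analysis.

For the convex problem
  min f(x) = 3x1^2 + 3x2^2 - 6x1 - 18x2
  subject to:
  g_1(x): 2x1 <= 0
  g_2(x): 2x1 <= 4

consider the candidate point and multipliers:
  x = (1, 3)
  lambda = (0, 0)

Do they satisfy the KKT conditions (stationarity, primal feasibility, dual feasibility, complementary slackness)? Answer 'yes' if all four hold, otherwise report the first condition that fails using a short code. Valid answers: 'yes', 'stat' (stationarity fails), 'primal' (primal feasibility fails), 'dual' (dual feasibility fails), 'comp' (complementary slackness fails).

Gradient of f: grad f(x) = Q x + c = (0, 0)
Constraint values g_i(x) = a_i^T x - b_i:
  g_1((1, 3)) = 2
  g_2((1, 3)) = -2
Stationarity residual: grad f(x) + sum_i lambda_i a_i = (0, 0)
  -> stationarity OK
Primal feasibility (all g_i <= 0): FAILS
Dual feasibility (all lambda_i >= 0): OK
Complementary slackness (lambda_i * g_i(x) = 0 for all i): OK

Verdict: the first failing condition is primal_feasibility -> primal.

primal


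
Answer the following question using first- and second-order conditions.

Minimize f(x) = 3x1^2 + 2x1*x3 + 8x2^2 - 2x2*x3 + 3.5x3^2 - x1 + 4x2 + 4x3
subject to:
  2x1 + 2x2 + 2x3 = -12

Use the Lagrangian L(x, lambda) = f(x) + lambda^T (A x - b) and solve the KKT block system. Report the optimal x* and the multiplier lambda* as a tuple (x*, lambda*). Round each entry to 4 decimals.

Form the Lagrangian:
  L(x, lambda) = (1/2) x^T Q x + c^T x + lambda^T (A x - b)
Stationarity (grad_x L = 0): Q x + c + A^T lambda = 0.
Primal feasibility: A x = b.

This gives the KKT block system:
  [ Q   A^T ] [ x     ]   [-c ]
  [ A    0  ] [ lambda ] = [ b ]

Solving the linear system:
  x*      = (-1.5309, -1.6031, -2.866)
  lambda* = (7.9588)
  f(x*)   = 39.5799

x* = (-1.5309, -1.6031, -2.866), lambda* = (7.9588)


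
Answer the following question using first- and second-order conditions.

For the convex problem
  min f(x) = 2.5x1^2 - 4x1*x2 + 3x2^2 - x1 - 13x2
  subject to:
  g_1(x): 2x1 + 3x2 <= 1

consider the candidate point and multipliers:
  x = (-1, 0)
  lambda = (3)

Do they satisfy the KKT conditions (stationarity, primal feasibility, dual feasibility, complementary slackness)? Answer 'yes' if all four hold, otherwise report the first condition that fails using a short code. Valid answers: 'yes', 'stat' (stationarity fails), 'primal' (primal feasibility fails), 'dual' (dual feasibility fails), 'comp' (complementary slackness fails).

Gradient of f: grad f(x) = Q x + c = (-6, -9)
Constraint values g_i(x) = a_i^T x - b_i:
  g_1((-1, 0)) = -3
Stationarity residual: grad f(x) + sum_i lambda_i a_i = (0, 0)
  -> stationarity OK
Primal feasibility (all g_i <= 0): OK
Dual feasibility (all lambda_i >= 0): OK
Complementary slackness (lambda_i * g_i(x) = 0 for all i): FAILS

Verdict: the first failing condition is complementary_slackness -> comp.

comp
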